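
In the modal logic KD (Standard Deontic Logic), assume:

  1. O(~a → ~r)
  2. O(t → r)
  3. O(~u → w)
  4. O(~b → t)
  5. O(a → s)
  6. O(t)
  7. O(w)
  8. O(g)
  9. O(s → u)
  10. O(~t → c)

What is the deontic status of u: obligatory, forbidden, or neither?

Premise 6 states O(t) outright.
Premise 2 is O(t → r); since O(t), deontic closure gives O(r).
Premise 1 is O(~a → ~r); contrapositively O(r → a). Since O(r) holds, K gives O(a).
Applying K to premise 5 (O(a → s)) and O(a) yields O(s).
From O(s) and premise 9, O(s → u), we obtain O(u).
Premises 3, 4, 7, 8, 10 do not contribute to this derivation.
Hence u is obligatory.

Obligatory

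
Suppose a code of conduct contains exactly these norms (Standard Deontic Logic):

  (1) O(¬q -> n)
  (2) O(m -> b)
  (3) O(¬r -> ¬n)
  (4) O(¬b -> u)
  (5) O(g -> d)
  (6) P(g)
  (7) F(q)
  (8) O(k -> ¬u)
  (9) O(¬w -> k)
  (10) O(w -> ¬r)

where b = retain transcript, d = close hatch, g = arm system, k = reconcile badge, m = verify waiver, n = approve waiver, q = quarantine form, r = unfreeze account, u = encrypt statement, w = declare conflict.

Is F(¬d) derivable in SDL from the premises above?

Premise 5 is O(g -> d), but O(g) is not derivable from the premises (the permission P(g) asserts only ¬O(¬g), not O(g)), so it does not yield O(d).
No other premise forces O(d). An ideal world satisfying every premise can still have ¬d true, so F(¬d) is not derivable.

No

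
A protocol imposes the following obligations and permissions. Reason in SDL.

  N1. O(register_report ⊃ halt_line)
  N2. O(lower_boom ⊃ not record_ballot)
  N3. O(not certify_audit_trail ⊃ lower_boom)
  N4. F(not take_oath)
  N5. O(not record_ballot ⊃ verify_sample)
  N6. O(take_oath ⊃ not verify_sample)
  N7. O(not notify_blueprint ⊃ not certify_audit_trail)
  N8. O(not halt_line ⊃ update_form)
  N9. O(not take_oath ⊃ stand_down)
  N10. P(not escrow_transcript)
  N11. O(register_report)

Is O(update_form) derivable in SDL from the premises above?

Premise 8 is O(not halt_line ⊃ update_form), but O(not halt_line) is not derivable from the premises, so it does not yield O(update_form).
No other premise forces O(update_form). An ideal world satisfying every premise can still have update_form false, so O(update_form) is not derivable.

No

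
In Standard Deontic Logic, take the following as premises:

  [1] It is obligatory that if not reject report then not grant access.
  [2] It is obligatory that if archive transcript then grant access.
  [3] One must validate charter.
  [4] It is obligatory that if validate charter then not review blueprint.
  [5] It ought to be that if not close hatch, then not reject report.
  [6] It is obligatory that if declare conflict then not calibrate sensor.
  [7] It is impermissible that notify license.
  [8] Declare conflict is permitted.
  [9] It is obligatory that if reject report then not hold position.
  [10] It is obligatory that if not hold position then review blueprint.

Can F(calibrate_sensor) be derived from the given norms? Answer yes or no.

Premise 6 is O(declare_conflict → ¬calibrate_sensor), but O(declare_conflict) is not derivable from the premises (the permission P(declare_conflict) asserts only ¬O(¬declare_conflict), not O(declare_conflict)), so it does not yield O(¬calibrate_sensor).
No other premise forces O(¬calibrate_sensor). An ideal world satisfying every premise can still have calibrate_sensor true, so F(calibrate_sensor) is not derivable.

No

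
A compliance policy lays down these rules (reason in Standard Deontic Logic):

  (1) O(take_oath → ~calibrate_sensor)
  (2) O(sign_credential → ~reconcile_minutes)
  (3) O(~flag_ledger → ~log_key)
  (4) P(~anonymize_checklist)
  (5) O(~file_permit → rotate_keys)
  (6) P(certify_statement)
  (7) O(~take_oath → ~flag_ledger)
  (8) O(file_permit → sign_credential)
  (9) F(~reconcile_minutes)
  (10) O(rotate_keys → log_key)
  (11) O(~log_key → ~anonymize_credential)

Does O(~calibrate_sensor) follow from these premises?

Yes

Premise 9, F(~reconcile_minutes), is equivalent to O(reconcile_minutes).
Premise 2 is O(sign_credential → ~reconcile_minutes); contrapositively O(reconcile_minutes → ~sign_credential). Since O(reconcile_minutes) holds, K gives O(~sign_credential).
Premise 8, O(file_permit → sign_credential), contraposes to O(~sign_credential → ~file_permit); with O(~sign_credential) we get O(~file_permit).
Premise 5 is O(~file_permit → rotate_keys); since O(~file_permit), deontic closure gives O(rotate_keys).
With premise 10, O(rotate_keys → log_key), the K-axiom yields O(log_key).
Premise 3, O(~flag_ledger → ~log_key), contraposes to O(log_key → flag_ledger); with O(log_key) we get O(flag_ledger).
Premise 7, O(~take_oath → ~flag_ledger), contraposes to O(flag_ledger → take_oath); with O(flag_ledger) we get O(take_oath).
Applying K to premise 1 (O(take_oath → ~calibrate_sensor)) and O(take_oath) yields O(~calibrate_sensor).
Premises 4, 6, 11 do not contribute to this derivation.
So O(~calibrate_sensor) follows.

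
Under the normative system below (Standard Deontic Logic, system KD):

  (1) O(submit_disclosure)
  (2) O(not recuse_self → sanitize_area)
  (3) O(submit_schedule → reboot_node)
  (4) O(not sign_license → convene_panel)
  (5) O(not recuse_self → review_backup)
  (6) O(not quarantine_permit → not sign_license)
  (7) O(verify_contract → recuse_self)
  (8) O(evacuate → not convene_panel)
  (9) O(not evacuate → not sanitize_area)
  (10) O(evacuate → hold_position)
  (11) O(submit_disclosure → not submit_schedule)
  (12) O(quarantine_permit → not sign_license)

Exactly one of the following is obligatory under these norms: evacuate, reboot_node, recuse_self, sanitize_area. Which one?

recuse_self

Premises 6 and 12 cover both cases: O(not quarantine_permit → not sign_license) and O(quarantine_permit → not sign_license). Since not quarantine_permit ∨ quarantine_permit is a tautology, O(not sign_license) follows.
From O(not sign_license) and premise 4, O(not sign_license → convene_panel), we obtain O(convene_panel).
The contrapositive of premise 8 (O(evacuate → not convene_panel)) is O(convene_panel → not evacuate), and O(convene_panel) is already established, so O(not evacuate).
Applying K to premise 9 (O(not evacuate → not sanitize_area)) and O(not evacuate) yields O(not sanitize_area).
Premise 2, O(not recuse_self → sanitize_area), contraposes to O(not sanitize_area → recuse_self); with O(not sanitize_area) we get O(recuse_self).
So O(recuse_self) holds — recuse_self is obligatory. None of the other listed options is made obligatory by any chain of premises.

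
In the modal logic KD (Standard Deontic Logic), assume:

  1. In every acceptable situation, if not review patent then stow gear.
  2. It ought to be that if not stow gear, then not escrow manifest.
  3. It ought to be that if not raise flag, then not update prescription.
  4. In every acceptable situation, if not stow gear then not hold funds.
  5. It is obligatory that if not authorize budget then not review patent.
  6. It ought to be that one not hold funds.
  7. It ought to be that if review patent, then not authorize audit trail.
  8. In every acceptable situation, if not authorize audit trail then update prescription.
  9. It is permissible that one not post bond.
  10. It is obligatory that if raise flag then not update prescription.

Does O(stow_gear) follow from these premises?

Premises 3 and 10 are O(¬raise_flag → ¬update_prescription) and O(raise_flag → ¬update_prescription); every ideal world satisfies ¬raise_flag or raise_flag, so in either case ¬update_prescription holds — hence O(¬update_prescription).
Premise 8, O(¬authorize_audit_trail → update_prescription), contraposes to O(¬update_prescription → authorize_audit_trail); with O(¬update_prescription) we get O(authorize_audit_trail).
The contrapositive of premise 7 (O(review_patent → ¬authorize_audit_trail)) is O(authorize_audit_trail → ¬review_patent), and O(authorize_audit_trail) is already established, so O(¬review_patent).
Premise 1 is O(¬review_patent → stow_gear); since O(¬review_patent), deontic closure gives O(stow_gear).
Premises 2, 4, 5, 6, 9 do not contribute to this derivation.
So O(stow_gear) follows.

Yes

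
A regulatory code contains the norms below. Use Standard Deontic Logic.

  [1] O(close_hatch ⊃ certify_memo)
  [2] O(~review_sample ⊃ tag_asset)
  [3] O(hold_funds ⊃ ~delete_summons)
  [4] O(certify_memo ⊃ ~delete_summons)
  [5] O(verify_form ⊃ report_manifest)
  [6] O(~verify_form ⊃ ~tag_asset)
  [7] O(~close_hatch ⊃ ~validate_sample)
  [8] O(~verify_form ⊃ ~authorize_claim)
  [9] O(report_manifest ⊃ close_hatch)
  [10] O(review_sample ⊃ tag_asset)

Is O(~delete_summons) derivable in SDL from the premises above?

Premises 2 and 10 are O(~review_sample ⊃ tag_asset) and O(review_sample ⊃ tag_asset); every ideal world satisfies ~review_sample or review_sample, so in either case tag_asset holds — hence O(tag_asset).
Premise 6, O(~verify_form ⊃ ~tag_asset), contraposes to O(tag_asset ⊃ verify_form); with O(tag_asset) we get O(verify_form).
Applying K to premise 5 (O(verify_form ⊃ report_manifest)) and O(verify_form) yields O(report_manifest).
Applying K to premise 9 (O(report_manifest ⊃ close_hatch)) and O(report_manifest) yields O(close_hatch).
Premise 1 is O(close_hatch ⊃ certify_memo); since O(close_hatch), deontic closure gives O(certify_memo).
Premise 4 is O(certify_memo ⊃ ~delete_summons); since O(certify_memo), deontic closure gives O(~delete_summons).
Premises 3, 7, 8 do not contribute to this derivation.
So O(~delete_summons) follows.

Yes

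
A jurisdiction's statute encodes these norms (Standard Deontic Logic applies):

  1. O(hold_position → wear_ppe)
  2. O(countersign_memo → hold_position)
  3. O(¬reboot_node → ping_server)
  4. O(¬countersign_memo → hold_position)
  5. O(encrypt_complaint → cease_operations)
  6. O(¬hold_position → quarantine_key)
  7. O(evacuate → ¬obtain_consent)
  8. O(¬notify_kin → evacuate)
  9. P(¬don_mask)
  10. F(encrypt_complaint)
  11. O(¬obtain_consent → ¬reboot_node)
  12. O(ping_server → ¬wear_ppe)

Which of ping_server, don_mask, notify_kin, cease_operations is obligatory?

Premises 4 and 2 are O(¬countersign_memo → hold_position) and O(countersign_memo → hold_position); every ideal world satisfies ¬countersign_memo or countersign_memo, so in either case hold_position holds — hence O(hold_position).
From O(hold_position) and premise 1, O(hold_position → wear_ppe), we obtain O(wear_ppe).
The contrapositive of premise 12 (O(ping_server → ¬wear_ppe)) is O(wear_ppe → ¬ping_server), and O(wear_ppe) is already established, so O(¬ping_server).
The contrapositive of premise 3 (O(¬reboot_node → ping_server)) is O(¬ping_server → reboot_node), and O(¬ping_server) is already established, so O(reboot_node).
Premise 11, O(¬obtain_consent → ¬reboot_node), contraposes to O(reboot_node → obtain_consent); with O(reboot_node) we get O(obtain_consent).
Premise 7 is O(evacuate → ¬obtain_consent); contrapositively O(obtain_consent → ¬evacuate). Since O(obtain_consent) holds, K gives O(¬evacuate).
The contrapositive of premise 8 (O(¬notify_kin → evacuate)) is O(¬evacuate → notify_kin), and O(¬evacuate) is already established, so O(notify_kin).
So O(notify_kin) holds — notify_kin is obligatory. None of the other listed options is made obligatory by any chain of premises.

notify_kin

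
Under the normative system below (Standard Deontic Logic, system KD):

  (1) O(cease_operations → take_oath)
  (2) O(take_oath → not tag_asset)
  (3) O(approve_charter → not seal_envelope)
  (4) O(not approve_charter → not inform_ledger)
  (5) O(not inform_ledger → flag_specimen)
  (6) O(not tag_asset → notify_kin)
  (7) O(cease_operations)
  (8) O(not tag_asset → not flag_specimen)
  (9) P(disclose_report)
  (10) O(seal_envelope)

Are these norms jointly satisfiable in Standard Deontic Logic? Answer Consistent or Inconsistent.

From premise 10 we have O(seal_envelope).
Premise 3, O(approve_charter → not seal_envelope), contraposes to O(seal_envelope → not approve_charter); with O(seal_envelope) we get O(not approve_charter).
From O(not approve_charter) and premise 4, O(not approve_charter → not inform_ledger), we obtain O(not inform_ledger).
From O(not inform_ledger) and premise 5, O(not inform_ledger → flag_specimen), we obtain O(flag_specimen).
Premise 8, O(not tag_asset → not flag_specimen), contraposes to O(flag_specimen → tag_asset); with O(flag_specimen) we get O(tag_asset).
The contrapositive of premise 2 (O(take_oath → not tag_asset)) is O(tag_asset → not take_oath), and O(tag_asset) is already established, so O(not take_oath).
Premise 1 is O(cease_operations → take_oath); contrapositively O(not take_oath → not cease_operations). Since O(not take_oath) holds, K gives O(not cease_operations).
However, premise 7 gives O(cease_operations).
We now have both O(not cease_operations) and O(cease_operations) — cease_operations is simultaneously obligatory and forbidden, violating the D-axiom.

Inconsistent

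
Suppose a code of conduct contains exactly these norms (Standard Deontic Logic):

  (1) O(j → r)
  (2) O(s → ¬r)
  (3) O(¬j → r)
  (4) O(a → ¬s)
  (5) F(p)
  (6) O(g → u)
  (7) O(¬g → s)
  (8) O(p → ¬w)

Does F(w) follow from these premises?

Premise 8 is O(p → ¬w), but O(p) is not derivable from the premises, so it does not yield O(¬w).
No other premise forces O(¬w). An ideal world satisfying every premise can still have w true, so F(w) is not derivable.

No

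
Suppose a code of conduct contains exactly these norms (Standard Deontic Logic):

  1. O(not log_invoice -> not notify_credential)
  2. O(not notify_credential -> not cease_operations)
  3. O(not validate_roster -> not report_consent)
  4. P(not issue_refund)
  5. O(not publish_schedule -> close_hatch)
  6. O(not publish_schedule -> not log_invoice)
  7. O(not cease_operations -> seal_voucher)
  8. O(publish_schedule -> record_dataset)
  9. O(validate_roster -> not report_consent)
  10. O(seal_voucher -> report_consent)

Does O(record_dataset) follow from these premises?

Yes

Premises 3 and 9 are O(not validate_roster -> not report_consent) and O(validate_roster -> not report_consent); every ideal world satisfies not validate_roster or validate_roster, so in either case not report_consent holds — hence O(not report_consent).
Premise 10, O(seal_voucher -> report_consent), contraposes to O(not report_consent -> not seal_voucher); with O(not report_consent) we get O(not seal_voucher).
The contrapositive of premise 7 (O(not cease_operations -> seal_voucher)) is O(not seal_voucher -> cease_operations), and O(not seal_voucher) is already established, so O(cease_operations).
Premise 2, O(not notify_credential -> not cease_operations), contraposes to O(cease_operations -> notify_credential); with O(cease_operations) we get O(notify_credential).
Premise 1, O(not log_invoice -> not notify_credential), contraposes to O(notify_credential -> log_invoice); with O(notify_credential) we get O(log_invoice).
Premise 6, O(not publish_schedule -> not log_invoice), contraposes to O(log_invoice -> publish_schedule); with O(log_invoice) we get O(publish_schedule).
Premise 8 is O(publish_schedule -> record_dataset); since O(publish_schedule), deontic closure gives O(record_dataset).
Premises 4, 5 do not contribute to this derivation.
So O(record_dataset) follows.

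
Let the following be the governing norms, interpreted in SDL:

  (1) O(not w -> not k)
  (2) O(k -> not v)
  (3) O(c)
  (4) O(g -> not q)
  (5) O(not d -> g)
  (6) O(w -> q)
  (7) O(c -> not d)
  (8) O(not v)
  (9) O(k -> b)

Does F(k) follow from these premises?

Yes

From premise 3 we have O(c).
With premise 7, O(c -> not d), the K-axiom yields O(not d).
Premise 5 is O(not d -> g); since O(not d), deontic closure gives O(g).
With premise 4, O(g -> not q), the K-axiom yields O(not q).
Premise 6, O(w -> q), contraposes to O(not q -> not w); with O(not q) we get O(not w).
With premise 1, O(not w -> not k), the K-axiom yields O(not k).
Premises 2, 8, 9 do not contribute to this derivation.
So O(not k) holds, i.e. F(k). The claim follows.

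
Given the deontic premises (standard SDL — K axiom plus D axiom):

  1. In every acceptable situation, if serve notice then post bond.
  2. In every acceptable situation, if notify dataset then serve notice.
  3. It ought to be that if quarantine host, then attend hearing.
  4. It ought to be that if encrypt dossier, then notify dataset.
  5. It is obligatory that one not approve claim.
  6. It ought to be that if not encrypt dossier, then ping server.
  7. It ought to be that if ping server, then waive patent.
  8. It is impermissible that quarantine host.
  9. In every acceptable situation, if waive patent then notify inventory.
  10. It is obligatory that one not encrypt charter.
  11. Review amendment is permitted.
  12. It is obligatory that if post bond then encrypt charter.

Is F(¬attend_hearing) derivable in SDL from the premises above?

Premise 3 is O(quarantine_host → attend_hearing), but O(quarantine_host) is not derivable from the premises, so it does not yield O(attend_hearing).
No other premise forces O(attend_hearing). An ideal world satisfying every premise can still have ¬attend_hearing true, so F(¬attend_hearing) is not derivable.

No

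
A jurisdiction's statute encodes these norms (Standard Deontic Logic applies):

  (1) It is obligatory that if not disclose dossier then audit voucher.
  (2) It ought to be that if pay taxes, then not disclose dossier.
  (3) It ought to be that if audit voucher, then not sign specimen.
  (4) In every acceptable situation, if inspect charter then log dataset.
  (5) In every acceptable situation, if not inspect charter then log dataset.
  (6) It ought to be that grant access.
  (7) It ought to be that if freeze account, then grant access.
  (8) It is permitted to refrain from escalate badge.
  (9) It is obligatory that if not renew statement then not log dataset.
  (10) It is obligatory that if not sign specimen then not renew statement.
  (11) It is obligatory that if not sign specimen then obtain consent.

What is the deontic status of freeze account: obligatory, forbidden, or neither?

Premise 7 is O(freeze_account → grant_access); even if O(grant_access) held, inferring O(freeze_account) would be affirming the consequent — invalid.
No premise or chain of K-axiom applications forces O(freeze_account), and none forces O(¬freeze_account). So freeze_account is neither obligatory nor forbidden under these norms.

Neither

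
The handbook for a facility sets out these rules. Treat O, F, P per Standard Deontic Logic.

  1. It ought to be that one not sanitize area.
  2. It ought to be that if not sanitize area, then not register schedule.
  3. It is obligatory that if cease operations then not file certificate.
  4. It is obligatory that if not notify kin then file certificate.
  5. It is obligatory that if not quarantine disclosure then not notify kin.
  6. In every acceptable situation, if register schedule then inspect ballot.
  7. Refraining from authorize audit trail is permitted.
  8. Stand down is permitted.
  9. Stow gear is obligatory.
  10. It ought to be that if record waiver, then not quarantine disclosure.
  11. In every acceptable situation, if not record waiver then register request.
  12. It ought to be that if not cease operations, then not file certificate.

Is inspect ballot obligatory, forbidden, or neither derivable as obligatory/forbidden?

Neither

Premise 6 is O(register_schedule → inspect_ballot), but O(register_schedule) is not derivable from the premises, so it does not yield O(inspect_ballot).
No premise or chain of K-axiom applications forces O(inspect_ballot), and none forces O(¬inspect_ballot). So inspect_ballot is neither obligatory nor forbidden under these norms.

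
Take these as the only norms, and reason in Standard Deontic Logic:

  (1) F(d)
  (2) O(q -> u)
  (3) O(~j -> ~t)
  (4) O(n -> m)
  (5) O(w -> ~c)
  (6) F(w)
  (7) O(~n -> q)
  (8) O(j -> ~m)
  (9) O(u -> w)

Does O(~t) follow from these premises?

Yes

Premise 6 is F(w), i.e. O(~w).
Premise 9 is O(u -> w); contrapositively O(~w -> ~u). Since O(~w) holds, K gives O(~u).
Premise 2, O(q -> u), contraposes to O(~u -> ~q); with O(~u) we get O(~q).
Premise 7, O(~n -> q), contraposes to O(~q -> n); with O(~q) we get O(n).
Applying K to premise 4 (O(n -> m)) and O(n) yields O(m).
Premise 8, O(j -> ~m), contraposes to O(m -> ~j); with O(m) we get O(~j).
Premise 3 is O(~j -> ~t); since O(~j), deontic closure gives O(~t).
Premises 1, 5 do not contribute to this derivation.
So O(~t) follows.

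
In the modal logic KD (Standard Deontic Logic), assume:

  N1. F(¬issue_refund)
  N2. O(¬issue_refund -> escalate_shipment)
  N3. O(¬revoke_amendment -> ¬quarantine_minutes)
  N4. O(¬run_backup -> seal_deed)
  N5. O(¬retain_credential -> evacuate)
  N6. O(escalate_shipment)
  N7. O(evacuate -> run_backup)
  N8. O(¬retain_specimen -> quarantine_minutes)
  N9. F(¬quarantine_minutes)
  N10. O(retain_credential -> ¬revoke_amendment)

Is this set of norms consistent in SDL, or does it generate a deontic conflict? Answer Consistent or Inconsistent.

Premise 2 is O(¬issue_refund -> escalate_shipment); even if O(escalate_shipment) held, inferring O(¬issue_refund) would be affirming the consequent — invalid.
So O(¬issue_refund) is not derivable, and the apparent clash with O(issue_refund) does not arise.
A world satisfying every obligation exists (e.g. escalate_shipment=true, evacuate=true, issue_refund=true, quarantine_minutes=true, retain_credential=false, retain_specimen=false, revoke_amendment=true, run_backup=true, seal_deed=false); no atom is both obligatory and forbidden, so the set is consistent.

Consistent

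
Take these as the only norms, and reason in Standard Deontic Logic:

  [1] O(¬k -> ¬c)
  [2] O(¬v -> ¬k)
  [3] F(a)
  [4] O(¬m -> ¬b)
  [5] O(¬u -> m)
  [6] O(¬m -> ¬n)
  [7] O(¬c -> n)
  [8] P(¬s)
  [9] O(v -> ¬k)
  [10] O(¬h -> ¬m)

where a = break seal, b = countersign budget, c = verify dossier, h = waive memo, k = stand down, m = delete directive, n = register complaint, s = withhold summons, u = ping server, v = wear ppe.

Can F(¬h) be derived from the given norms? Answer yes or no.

Yes

Premises 9 and 2 cover both cases: O(v -> ¬k) and O(¬v -> ¬k). Since v ∨ ¬v is a tautology, O(¬k) follows.
Premise 1 is O(¬k -> ¬c); since O(¬k), deontic closure gives O(¬c).
With premise 7, O(¬c -> n), the K-axiom yields O(n).
The contrapositive of premise 6 (O(¬m -> ¬n)) is O(n -> m), and O(n) is already established, so O(m).
Premise 10, O(¬h -> ¬m), contraposes to O(m -> h); with O(m) we get O(h).
Premises 3, 4, 5, 8 do not contribute to this derivation.
So O(h) holds, i.e. F(¬h). The claim follows.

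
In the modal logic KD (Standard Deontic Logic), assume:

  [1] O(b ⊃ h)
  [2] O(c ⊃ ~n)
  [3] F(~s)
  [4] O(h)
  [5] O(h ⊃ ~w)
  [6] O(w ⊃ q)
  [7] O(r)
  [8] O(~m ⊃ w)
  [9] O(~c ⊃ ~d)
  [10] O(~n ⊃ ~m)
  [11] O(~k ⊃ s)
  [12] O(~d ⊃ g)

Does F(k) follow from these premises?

Premise 11 is O(~k ⊃ s); even if O(s) held, inferring O(~k) would be affirming the consequent — invalid.
No other premise forces O(~k). An ideal world satisfying every premise can still have k true, so F(k) is not derivable.

No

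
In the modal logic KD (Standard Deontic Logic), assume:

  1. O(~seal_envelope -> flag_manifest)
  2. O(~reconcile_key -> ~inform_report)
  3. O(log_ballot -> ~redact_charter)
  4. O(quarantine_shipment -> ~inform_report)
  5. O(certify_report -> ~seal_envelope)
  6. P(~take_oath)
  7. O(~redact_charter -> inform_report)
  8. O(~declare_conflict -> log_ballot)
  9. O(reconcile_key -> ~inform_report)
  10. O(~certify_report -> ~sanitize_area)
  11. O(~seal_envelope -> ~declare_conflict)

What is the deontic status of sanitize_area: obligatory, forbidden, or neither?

Forbidden

By case analysis on ~reconcile_key: premise 2 gives O(~reconcile_key -> ~inform_report) and premise 9 gives O(reconcile_key -> ~inform_report), so O(~inform_report) either way.
The contrapositive of premise 7 (O(~redact_charter -> inform_report)) is O(~inform_report -> redact_charter), and O(~inform_report) is already established, so O(redact_charter).
Premise 3, O(log_ballot -> ~redact_charter), contraposes to O(redact_charter -> ~log_ballot); with O(redact_charter) we get O(~log_ballot).
Premise 8 is O(~declare_conflict -> log_ballot); contrapositively O(~log_ballot -> declare_conflict). Since O(~log_ballot) holds, K gives O(declare_conflict).
Premise 11 is O(~seal_envelope -> ~declare_conflict); contrapositively O(declare_conflict -> seal_envelope). Since O(declare_conflict) holds, K gives O(seal_envelope).
Premise 5 is O(certify_report -> ~seal_envelope); contrapositively O(seal_envelope -> ~certify_report). Since O(seal_envelope) holds, K gives O(~certify_report).
Premise 10 is O(~certify_report -> ~sanitize_area); since O(~certify_report), deontic closure gives O(~sanitize_area).
Premises 1, 4, 6 do not contribute to this derivation.
Thus O(~sanitize_area), which is F(sanitize_area): sanitize_area is forbidden.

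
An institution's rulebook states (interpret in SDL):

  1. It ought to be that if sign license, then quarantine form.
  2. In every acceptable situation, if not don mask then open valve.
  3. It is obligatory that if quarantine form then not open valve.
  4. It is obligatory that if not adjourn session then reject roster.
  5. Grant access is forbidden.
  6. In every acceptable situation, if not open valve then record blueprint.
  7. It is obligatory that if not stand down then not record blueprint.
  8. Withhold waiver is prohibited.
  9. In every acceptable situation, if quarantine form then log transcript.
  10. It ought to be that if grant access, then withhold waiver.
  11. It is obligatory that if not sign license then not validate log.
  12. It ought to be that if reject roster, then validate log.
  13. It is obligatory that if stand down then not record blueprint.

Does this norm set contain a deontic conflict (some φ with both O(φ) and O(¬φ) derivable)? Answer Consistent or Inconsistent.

Premise 10 is O(grant_access → withhold_waiver), but O(grant_access) is not derivable from the premises, so it does not yield O(withhold_waiver).
So O(withhold_waiver) is not derivable, and the apparent clash with O(¬withhold_waiver) does not arise.
A world satisfying every obligation exists (e.g. adjourn_session=true, don_mask=false, grant_access=false, log_transcript=false, open_valve=true, quarantine_form=false, record_blueprint=false, reject_roster=false, sign_license=false, stand_down=false, validate_log=false, withhold_waiver=false); no atom is both obligatory and forbidden, so the set is consistent.

Consistent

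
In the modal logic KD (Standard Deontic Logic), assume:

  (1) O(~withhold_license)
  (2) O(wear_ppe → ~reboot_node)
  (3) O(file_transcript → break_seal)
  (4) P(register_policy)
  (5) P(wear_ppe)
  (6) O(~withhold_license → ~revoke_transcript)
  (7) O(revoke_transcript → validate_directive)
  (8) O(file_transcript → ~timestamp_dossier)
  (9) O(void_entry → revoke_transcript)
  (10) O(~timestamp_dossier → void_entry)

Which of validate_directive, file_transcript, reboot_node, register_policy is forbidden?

file_transcript

Premise 1 gives O(~withhold_license).
Premise 6 is O(~withhold_license → ~revoke_transcript); since O(~withhold_license), deontic closure gives O(~revoke_transcript).
Premise 9 is O(void_entry → revoke_transcript); contrapositively O(~revoke_transcript → ~void_entry). Since O(~revoke_transcript) holds, K gives O(~void_entry).
Premise 10, O(~timestamp_dossier → void_entry), contraposes to O(~void_entry → timestamp_dossier); with O(~void_entry) we get O(timestamp_dossier).
Premise 8, O(file_transcript → ~timestamp_dossier), contraposes to O(timestamp_dossier → ~file_transcript); with O(timestamp_dossier) we get O(~file_transcript).
So O(~file_transcript) holds, i.e. file_transcript is forbidden. None of the other listed options is forbidden under the premises.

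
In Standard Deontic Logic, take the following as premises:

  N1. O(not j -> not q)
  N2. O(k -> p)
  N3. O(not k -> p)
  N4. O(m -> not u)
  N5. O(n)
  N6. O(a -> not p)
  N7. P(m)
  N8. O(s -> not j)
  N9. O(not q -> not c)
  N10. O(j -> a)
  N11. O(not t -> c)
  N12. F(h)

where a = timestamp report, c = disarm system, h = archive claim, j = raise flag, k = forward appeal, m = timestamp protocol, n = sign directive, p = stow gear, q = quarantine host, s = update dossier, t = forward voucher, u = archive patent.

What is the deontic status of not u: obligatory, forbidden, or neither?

Neither

Premise 4 is O(m -> not u), but O(m) is not derivable from the premises (the permission P(m) asserts only not O(not m), not O(m)), so it does not yield O(not u).
No premise or chain of K-axiom applications forces O(not u), and none forces O(u). So not u is neither obligatory nor forbidden under these norms.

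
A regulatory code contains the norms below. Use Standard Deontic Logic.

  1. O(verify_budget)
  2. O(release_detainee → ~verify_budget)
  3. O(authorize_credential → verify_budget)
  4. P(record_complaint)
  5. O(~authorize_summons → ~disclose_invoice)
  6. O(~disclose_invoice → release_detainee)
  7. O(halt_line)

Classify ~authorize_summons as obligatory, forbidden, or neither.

Premise 1 gives O(verify_budget).
Premise 2, O(release_detainee → ~verify_budget), contraposes to O(verify_budget → ~release_detainee); with O(verify_budget) we get O(~release_detainee).
Premise 6, O(~disclose_invoice → release_detainee), contraposes to O(~release_detainee → disclose_invoice); with O(~release_detainee) we get O(disclose_invoice).
Premise 5 is O(~authorize_summons → ~disclose_invoice); contrapositively O(disclose_invoice → authorize_summons). Since O(disclose_invoice) holds, K gives O(authorize_summons).
Premises 3, 4, 7 do not contribute to this derivation.
Thus O(authorize_summons), which is F(~authorize_summons): ~authorize_summons is forbidden.

Forbidden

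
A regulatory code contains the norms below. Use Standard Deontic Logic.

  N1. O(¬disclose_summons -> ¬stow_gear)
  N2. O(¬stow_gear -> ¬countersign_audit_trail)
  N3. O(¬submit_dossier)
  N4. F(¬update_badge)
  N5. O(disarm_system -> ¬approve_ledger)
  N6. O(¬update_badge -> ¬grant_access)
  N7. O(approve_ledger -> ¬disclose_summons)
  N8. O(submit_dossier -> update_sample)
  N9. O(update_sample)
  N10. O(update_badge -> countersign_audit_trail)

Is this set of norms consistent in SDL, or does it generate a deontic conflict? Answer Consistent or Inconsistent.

Consistent

Premise 8 is O(submit_dossier -> update_sample); even if O(update_sample) held, inferring O(submit_dossier) would be affirming the consequent — invalid.
So O(submit_dossier) is not derivable, and the apparent clash with O(¬submit_dossier) does not arise.
A world satisfying every obligation exists (e.g. approve_ledger=false, countersign_audit_trail=true, disarm_system=false, disclose_summons=true, grant_access=false, stow_gear=true, submit_dossier=false, update_badge=true, update_sample=true); no atom is both obligatory and forbidden, so the set is consistent.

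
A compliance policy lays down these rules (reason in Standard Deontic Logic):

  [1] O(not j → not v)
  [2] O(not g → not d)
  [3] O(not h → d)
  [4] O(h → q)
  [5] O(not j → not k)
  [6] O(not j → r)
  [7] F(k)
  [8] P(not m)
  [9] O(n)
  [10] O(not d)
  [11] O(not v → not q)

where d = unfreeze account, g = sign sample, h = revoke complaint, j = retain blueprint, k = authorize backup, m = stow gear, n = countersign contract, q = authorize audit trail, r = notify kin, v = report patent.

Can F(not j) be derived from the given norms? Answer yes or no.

Yes

Premise 10 gives O(not d).
The contrapositive of premise 3 (O(not h → d)) is O(not d → h), and O(not d) is already established, so O(h).
From O(h) and premise 4, O(h → q), we obtain O(q).
Premise 11 is O(not v → not q); contrapositively O(q → v). Since O(q) holds, K gives O(v).
Premise 1 is O(not j → not v); contrapositively O(v → j). Since O(v) holds, K gives O(j).
Premises 2, 5, 6, 7, 8, 9 do not contribute to this derivation.
So O(j) holds, i.e. F(not j). The claim follows.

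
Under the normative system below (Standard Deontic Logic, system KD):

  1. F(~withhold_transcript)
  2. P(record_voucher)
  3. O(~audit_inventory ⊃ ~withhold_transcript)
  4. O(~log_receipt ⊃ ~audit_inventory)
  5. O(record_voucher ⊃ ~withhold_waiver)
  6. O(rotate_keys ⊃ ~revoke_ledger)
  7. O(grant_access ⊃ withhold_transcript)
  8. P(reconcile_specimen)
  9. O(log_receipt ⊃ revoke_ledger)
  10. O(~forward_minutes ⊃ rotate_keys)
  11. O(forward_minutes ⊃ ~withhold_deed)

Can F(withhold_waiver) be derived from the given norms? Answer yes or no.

No

Premise 5 is O(record_voucher ⊃ ~withhold_waiver), but O(record_voucher) is not derivable from the premises (the permission P(record_voucher) asserts only ~O(~record_voucher), not O(record_voucher)), so it does not yield O(~withhold_waiver).
No other premise forces O(~withhold_waiver). An ideal world satisfying every premise can still have withhold_waiver true, so F(withhold_waiver) is not derivable.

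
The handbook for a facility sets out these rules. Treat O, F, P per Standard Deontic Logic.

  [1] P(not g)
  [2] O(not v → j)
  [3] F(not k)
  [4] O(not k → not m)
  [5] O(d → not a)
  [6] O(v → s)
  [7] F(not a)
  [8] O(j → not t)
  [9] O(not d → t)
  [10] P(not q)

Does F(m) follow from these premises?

Premise 4 is O(not k → not m), but O(not k) is not derivable from the premises, so it does not yield O(not m).
No other premise forces O(not m). An ideal world satisfying every premise can still have m true, so F(m) is not derivable.

No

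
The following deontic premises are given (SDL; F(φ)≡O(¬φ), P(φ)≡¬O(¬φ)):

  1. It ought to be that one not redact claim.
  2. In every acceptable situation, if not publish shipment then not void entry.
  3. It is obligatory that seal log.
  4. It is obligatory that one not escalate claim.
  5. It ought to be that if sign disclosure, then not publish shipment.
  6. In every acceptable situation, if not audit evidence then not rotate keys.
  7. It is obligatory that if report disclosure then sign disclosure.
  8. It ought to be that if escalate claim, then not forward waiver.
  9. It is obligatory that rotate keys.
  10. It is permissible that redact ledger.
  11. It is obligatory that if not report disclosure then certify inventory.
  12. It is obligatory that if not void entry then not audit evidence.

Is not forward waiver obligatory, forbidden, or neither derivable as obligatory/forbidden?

Premise 8 is O(escalate_claim → ¬forward_waiver), but O(escalate_claim) is not derivable from the premises, so it does not yield O(¬forward_waiver).
No premise or chain of K-axiom applications forces O(¬forward_waiver), and none forces O(forward_waiver). So ¬forward_waiver is neither obligatory nor forbidden under these norms.

Neither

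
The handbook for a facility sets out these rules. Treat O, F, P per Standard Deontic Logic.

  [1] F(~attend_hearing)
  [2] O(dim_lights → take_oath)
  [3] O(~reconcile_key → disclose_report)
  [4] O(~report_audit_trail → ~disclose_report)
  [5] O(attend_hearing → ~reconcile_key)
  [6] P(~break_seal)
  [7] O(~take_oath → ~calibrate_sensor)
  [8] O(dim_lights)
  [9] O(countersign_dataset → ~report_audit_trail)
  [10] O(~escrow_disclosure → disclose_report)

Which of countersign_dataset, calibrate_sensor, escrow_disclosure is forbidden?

countersign_dataset

F(~attend_hearing) at premise 1 means O(attend_hearing).
Applying K to premise 5 (O(attend_hearing → ~reconcile_key)) and O(attend_hearing) yields O(~reconcile_key).
From O(~reconcile_key) and premise 3, O(~reconcile_key → disclose_report), we obtain O(disclose_report).
The contrapositive of premise 4 (O(~report_audit_trail → ~disclose_report)) is O(disclose_report → report_audit_trail), and O(disclose_report) is already established, so O(report_audit_trail).
Premise 9, O(countersign_dataset → ~report_audit_trail), contraposes to O(report_audit_trail → ~countersign_dataset); with O(report_audit_trail) we get O(~countersign_dataset).
So O(~countersign_dataset) holds, i.e. countersign_dataset is forbidden. None of the other listed options is forbidden under the premises.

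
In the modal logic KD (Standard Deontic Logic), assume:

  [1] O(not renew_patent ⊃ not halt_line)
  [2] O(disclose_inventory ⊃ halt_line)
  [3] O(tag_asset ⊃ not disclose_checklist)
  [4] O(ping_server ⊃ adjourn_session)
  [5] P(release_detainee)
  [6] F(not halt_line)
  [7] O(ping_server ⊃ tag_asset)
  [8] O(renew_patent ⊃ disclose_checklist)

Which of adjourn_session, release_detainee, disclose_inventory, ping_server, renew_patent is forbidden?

F(not halt_line) at premise 6 means O(halt_line).
Premise 1, O(not renew_patent ⊃ not halt_line), contraposes to O(halt_line ⊃ renew_patent); with O(halt_line) we get O(renew_patent).
Applying K to premise 8 (O(renew_patent ⊃ disclose_checklist)) and O(renew_patent) yields O(disclose_checklist).
Premise 3, O(tag_asset ⊃ not disclose_checklist), contraposes to O(disclose_checklist ⊃ not tag_asset); with O(disclose_checklist) we get O(not tag_asset).
Premise 7, O(ping_server ⊃ tag_asset), contraposes to O(not tag_asset ⊃ not ping_server); with O(not tag_asset) we get O(not ping_server).
So O(not ping_server) holds, i.e. ping_server is forbidden. None of the other listed options is forbidden under the premises.

ping_server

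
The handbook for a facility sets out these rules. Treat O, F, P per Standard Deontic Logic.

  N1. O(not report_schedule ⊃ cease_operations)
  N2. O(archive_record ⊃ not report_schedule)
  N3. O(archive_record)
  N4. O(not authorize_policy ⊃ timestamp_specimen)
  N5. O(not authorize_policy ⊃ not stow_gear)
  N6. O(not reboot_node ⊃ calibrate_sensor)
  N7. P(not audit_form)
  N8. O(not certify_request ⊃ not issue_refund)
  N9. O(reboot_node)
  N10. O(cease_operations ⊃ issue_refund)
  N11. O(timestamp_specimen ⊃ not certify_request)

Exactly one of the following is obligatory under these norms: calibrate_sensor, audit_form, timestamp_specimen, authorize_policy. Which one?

authorize_policy

From premise 3 we have O(archive_record).
With premise 2, O(archive_record ⊃ not report_schedule), the K-axiom yields O(not report_schedule).
From O(not report_schedule) and premise 1, O(not report_schedule ⊃ cease_operations), we obtain O(cease_operations).
From O(cease_operations) and premise 10, O(cease_operations ⊃ issue_refund), we obtain O(issue_refund).
Premise 8, O(not certify_request ⊃ not issue_refund), contraposes to O(issue_refund ⊃ certify_request); with O(issue_refund) we get O(certify_request).
The contrapositive of premise 11 (O(timestamp_specimen ⊃ not certify_request)) is O(certify_request ⊃ not timestamp_specimen), and O(certify_request) is already established, so O(not timestamp_specimen).
Premise 4 is O(not authorize_policy ⊃ timestamp_specimen); contrapositively O(not timestamp_specimen ⊃ authorize_policy). Since O(not timestamp_specimen) holds, K gives O(authorize_policy).
So O(authorize_policy) holds — authorize_policy is obligatory. None of the other listed options is made obligatory by any chain of premises.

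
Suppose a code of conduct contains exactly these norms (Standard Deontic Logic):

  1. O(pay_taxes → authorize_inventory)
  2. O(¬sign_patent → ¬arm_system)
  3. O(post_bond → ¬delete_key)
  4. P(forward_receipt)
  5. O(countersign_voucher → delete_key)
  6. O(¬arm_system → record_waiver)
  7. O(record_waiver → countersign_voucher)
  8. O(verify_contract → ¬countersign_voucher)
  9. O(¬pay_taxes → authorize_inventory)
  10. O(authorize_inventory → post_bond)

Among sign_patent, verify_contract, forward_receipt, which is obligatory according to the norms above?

Premises 1 and 9 are O(pay_taxes → authorize_inventory) and O(¬pay_taxes → authorize_inventory); every ideal world satisfies pay_taxes or ¬pay_taxes, so in either case authorize_inventory holds — hence O(authorize_inventory).
With premise 10, O(authorize_inventory → post_bond), the K-axiom yields O(post_bond).
Premise 3 is O(post_bond → ¬delete_key); since O(post_bond), deontic closure gives O(¬delete_key).
The contrapositive of premise 5 (O(countersign_voucher → delete_key)) is O(¬delete_key → ¬countersign_voucher), and O(¬delete_key) is already established, so O(¬countersign_voucher).
Premise 7 is O(record_waiver → countersign_voucher); contrapositively O(¬countersign_voucher → ¬record_waiver). Since O(¬countersign_voucher) holds, K gives O(¬record_waiver).
Premise 6, O(¬arm_system → record_waiver), contraposes to O(¬record_waiver → arm_system); with O(¬record_waiver) we get O(arm_system).
Premise 2, O(¬sign_patent → ¬arm_system), contraposes to O(arm_system → sign_patent); with O(arm_system) we get O(sign_patent).
So O(sign_patent) holds — sign_patent is obligatory. None of the other listed options is made obligatory by any chain of premises.

sign_patent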